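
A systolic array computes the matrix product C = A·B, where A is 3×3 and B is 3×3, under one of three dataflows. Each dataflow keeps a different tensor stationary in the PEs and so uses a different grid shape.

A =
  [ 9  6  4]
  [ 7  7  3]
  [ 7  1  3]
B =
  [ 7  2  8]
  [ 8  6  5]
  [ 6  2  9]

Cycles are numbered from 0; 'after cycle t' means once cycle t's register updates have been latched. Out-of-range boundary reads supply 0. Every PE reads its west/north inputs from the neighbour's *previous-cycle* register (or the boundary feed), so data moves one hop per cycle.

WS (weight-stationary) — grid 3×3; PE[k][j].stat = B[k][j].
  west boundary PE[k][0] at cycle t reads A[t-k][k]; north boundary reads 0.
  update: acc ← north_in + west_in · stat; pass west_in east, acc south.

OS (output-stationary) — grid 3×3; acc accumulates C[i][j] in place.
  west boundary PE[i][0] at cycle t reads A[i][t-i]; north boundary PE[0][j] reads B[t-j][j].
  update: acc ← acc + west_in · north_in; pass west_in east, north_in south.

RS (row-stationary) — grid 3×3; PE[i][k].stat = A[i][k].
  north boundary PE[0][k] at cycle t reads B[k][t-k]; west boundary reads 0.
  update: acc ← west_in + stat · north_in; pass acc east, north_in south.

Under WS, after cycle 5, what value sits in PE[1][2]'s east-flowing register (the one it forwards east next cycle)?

register = 1

WS (3×3). Following PE[1][2] plus its west/north inputs:
  [0] (0,2) acc=0 (h:0 v:0)
  [0] (1,1) acc=0 (h:0 v:0)
  [0] (1,2) acc=0 (h:0 v:0)
  [1] (0,2) acc=0 (h:0 v:0)
  [1] (1,1) acc=0 (h:0 v:0)
  [1] (1,2) acc=0 (h:0 v:0)
  [2] (0,2) acc=72 (h:9 v:72)
  [2] (1,1) acc=54 (h:6 v:54)
  [2] (1,2) acc=0 (h:0 v:0)
  [3] (0,2) acc=56 (h:7 v:56)
  [3] (1,1) acc=56 (h:7 v:56)
  [3] (1,2) acc=102 (h:6 v:102)
  [4] (0,2) acc=56 (h:7 v:56)
  [4] (1,1) acc=20 (h:1 v:20)
  [4] (1,2) acc=91 (h:7 v:91)
  [5] (0,2) acc=0 (h:0 v:0)
  [5] (1,1) acc=0 (h:0 v:0)
  [5] (1,2) acc=61 (h:1 v:61)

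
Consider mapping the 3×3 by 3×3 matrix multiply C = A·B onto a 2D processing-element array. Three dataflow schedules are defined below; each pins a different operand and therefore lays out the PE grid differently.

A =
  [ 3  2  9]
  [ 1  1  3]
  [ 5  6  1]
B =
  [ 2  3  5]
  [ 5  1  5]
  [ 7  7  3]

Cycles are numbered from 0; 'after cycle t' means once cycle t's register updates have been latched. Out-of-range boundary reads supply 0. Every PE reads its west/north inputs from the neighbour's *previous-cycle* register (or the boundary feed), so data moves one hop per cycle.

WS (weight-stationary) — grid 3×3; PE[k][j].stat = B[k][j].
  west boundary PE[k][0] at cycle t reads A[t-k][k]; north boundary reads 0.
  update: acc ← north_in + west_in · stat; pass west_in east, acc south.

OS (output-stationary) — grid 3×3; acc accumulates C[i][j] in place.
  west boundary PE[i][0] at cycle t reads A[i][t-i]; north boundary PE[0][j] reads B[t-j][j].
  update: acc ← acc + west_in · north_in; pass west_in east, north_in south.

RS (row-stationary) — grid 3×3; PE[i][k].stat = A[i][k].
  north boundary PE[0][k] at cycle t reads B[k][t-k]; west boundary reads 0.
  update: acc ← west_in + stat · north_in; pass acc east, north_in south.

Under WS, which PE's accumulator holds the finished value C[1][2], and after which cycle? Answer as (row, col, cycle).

(row, col, cycle) = (2, 2, 5)

WS — PE[2][2] is where C[1][2] collects:
  @0  [2,2]  acc 0  |  →0  ↓0
  @1  [2,2]  acc 0  |  →0  ↓0
  @2  [2,2]  acc 0  |  →0  ↓0
  @3  [2,2]  acc 0  |  →0  ↓0
  @4  [2,2]  acc 52  |  →9  ↓52
  @5  [2,2]  acc 19  |  →3  ↓19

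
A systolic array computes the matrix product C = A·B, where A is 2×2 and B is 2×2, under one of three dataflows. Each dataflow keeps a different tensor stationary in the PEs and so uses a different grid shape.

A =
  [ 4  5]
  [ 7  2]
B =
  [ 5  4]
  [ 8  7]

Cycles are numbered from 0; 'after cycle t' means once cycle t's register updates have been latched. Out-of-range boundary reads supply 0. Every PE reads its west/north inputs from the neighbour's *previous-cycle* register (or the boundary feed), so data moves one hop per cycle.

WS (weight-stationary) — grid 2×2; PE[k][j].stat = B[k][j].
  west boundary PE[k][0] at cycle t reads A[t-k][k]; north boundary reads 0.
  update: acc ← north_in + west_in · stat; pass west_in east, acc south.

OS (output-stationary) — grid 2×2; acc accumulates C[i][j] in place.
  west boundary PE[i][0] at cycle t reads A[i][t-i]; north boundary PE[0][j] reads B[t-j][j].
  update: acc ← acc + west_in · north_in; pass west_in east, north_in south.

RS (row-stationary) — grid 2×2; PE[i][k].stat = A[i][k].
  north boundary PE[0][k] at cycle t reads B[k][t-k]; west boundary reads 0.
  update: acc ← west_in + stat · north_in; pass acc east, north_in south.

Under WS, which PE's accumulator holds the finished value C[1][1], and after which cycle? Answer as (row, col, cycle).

(row, col, cycle) = (1, 1, 3)

WS: C[1][1] accumulates in PE[1][1]:
  c0 r1c1: 0 / 0 / 0
  c1 r1c1: 0 / 0 / 0
  c2 r1c1: 51 / 5 / 51
  c3 r1c1: 42 / 2 / 42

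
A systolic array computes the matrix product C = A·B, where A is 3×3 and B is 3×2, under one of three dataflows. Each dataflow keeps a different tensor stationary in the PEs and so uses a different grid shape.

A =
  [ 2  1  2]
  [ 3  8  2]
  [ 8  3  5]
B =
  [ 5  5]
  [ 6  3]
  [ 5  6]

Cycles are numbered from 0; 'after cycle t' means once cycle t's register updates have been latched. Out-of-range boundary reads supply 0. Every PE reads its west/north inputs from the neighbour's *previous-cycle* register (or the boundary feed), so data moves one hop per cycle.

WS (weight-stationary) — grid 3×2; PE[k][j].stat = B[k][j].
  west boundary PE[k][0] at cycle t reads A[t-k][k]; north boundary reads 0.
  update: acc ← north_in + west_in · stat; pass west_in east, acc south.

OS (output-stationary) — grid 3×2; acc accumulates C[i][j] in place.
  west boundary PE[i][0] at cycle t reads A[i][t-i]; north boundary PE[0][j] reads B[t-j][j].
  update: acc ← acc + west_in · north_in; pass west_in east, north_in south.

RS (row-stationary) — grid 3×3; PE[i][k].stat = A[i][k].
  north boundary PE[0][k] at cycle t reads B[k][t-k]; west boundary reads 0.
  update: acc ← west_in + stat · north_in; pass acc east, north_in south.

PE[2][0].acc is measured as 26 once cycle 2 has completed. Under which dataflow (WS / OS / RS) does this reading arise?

dataflow = WS

WS (3×2 grid), PE[2][0]:
  0: (2,0).acc=0  regs=<0,0>
  1: (2,0).acc=0  regs=<0,0>
  2: (2,0).acc=26  regs=<2,26>
OS (3×2 grid), PE[2][0]:
  0: (2,0).acc=0  regs=<0,0>
  1: (2,0).acc=0  regs=<0,0>
  2: (2,0).acc=40  regs=<8,5>
RS (3×3 grid), PE[2][0]:
  0: (2,0).acc=0  regs=<0,0>
  1: (2,0).acc=0  regs=<0,0>
  2: (2,0).acc=40  regs=<40,5>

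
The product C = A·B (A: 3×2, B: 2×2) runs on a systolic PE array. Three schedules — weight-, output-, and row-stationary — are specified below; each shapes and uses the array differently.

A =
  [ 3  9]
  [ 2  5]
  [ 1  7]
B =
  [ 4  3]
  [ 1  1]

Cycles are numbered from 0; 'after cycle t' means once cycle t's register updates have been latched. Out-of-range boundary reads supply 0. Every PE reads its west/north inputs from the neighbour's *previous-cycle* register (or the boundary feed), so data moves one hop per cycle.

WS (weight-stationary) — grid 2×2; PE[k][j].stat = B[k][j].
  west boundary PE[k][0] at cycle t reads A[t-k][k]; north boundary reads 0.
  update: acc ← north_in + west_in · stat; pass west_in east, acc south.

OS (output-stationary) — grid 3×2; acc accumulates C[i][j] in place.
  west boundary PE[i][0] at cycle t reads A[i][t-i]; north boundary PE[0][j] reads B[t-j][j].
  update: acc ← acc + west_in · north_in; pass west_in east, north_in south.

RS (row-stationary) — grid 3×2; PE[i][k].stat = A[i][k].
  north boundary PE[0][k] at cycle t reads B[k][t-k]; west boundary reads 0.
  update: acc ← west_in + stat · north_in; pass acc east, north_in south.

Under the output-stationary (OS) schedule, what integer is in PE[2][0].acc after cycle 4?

Tracing OS — 3×2 array, target PE[2][0]:
  0: (1,0).acc=0  regs=<0,0>
  0: (2,0).acc=0  regs=<0,0>
  1: (1,0).acc=8  regs=<2,4>
  1: (2,0).acc=0  regs=<0,0>
  2: (1,0).acc=13  regs=<5,1>
  2: (2,0).acc=4  regs=<1,4>
  3: (1,0).acc=13  regs=<0,0>
  3: (2,0).acc=11  regs=<7,1>
  4: (1,0).acc=13  regs=<0,0>
  4: (2,0).acc=11  regs=<0,0>

PE[2][0].acc = 11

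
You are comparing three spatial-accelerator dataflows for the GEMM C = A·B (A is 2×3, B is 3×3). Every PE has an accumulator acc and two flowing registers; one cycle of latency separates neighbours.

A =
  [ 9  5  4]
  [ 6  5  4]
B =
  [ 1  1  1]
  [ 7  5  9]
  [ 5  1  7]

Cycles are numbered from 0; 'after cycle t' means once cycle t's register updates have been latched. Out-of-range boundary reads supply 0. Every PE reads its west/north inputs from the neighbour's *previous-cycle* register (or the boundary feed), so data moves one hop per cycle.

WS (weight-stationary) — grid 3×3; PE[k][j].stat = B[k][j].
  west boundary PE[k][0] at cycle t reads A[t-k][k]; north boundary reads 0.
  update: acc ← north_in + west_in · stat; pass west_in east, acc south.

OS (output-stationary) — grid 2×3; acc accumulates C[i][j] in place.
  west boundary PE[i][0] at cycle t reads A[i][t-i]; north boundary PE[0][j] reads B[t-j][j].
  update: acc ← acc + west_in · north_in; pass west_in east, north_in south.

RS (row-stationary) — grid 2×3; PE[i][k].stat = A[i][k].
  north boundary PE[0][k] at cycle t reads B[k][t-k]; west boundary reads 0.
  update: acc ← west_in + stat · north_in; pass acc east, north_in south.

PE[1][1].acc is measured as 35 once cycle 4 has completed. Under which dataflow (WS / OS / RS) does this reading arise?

— WS: 3×3; PE[1][1] trace:
  t=0 PE[1][1]: acc=0 h=0 v=0
  t=1 PE[1][1]: acc=0 h=0 v=0
  t=2 PE[1][1]: acc=34 h=5 v=34
  t=3 PE[1][1]: acc=31 h=5 v=31
  t=4 PE[1][1]: acc=0 h=0 v=0
— OS: 2×3; PE[1][1] trace:
  t=0 PE[1][1]: acc=0 h=0 v=0
  t=1 PE[1][1]: acc=0 h=0 v=0
  t=2 PE[1][1]: acc=6 h=6 v=1
  t=3 PE[1][1]: acc=31 h=5 v=5
  t=4 PE[1][1]: acc=35 h=4 v=1
— RS: 2×3; PE[1][1] trace:
  t=0 PE[1][1]: acc=0 h=0 v=0
  t=1 PE[1][1]: acc=0 h=0 v=0
  t=2 PE[1][1]: acc=41 h=41 v=7
  t=3 PE[1][1]: acc=31 h=31 v=5
  t=4 PE[1][1]: acc=51 h=51 v=9

dataflow = OS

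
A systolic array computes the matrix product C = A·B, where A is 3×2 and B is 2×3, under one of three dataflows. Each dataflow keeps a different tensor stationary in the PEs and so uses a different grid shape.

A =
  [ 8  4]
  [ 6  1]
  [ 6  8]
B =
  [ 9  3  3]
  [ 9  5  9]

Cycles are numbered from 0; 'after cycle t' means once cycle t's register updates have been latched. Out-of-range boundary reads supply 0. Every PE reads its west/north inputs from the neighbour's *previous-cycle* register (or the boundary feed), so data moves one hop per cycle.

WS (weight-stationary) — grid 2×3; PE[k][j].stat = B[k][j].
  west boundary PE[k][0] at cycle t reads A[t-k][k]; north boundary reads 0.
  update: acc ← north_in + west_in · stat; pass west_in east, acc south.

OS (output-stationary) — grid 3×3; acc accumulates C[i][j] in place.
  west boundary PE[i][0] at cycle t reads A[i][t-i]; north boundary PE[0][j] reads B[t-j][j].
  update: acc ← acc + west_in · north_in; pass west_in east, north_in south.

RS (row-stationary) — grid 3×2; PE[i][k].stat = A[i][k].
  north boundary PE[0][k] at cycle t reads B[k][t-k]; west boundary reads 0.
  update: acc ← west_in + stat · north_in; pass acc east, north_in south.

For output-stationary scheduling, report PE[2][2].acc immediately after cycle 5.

PE[2][2].acc = 90

OS on a 3×3 grid — tracing PE[2][2] and its feeders:
  0: (1,2).acc=0  regs=<0,0>
  0: (2,1).acc=0  regs=<0,0>
  0: (2,2).acc=0  regs=<0,0>
  1: (1,2).acc=0  regs=<0,0>
  1: (2,1).acc=0  regs=<0,0>
  1: (2,2).acc=0  regs=<0,0>
  2: (1,2).acc=0  regs=<0,0>
  2: (2,1).acc=0  regs=<0,0>
  2: (2,2).acc=0  regs=<0,0>
  3: (1,2).acc=18  regs=<6,3>
  3: (2,1).acc=18  regs=<6,3>
  3: (2,2).acc=0  regs=<0,0>
  4: (1,2).acc=27  regs=<1,9>
  4: (2,1).acc=58  regs=<8,5>
  4: (2,2).acc=18  regs=<6,3>
  5: (1,2).acc=27  regs=<0,0>
  5: (2,1).acc=58  regs=<0,0>
  5: (2,2).acc=90  regs=<8,9>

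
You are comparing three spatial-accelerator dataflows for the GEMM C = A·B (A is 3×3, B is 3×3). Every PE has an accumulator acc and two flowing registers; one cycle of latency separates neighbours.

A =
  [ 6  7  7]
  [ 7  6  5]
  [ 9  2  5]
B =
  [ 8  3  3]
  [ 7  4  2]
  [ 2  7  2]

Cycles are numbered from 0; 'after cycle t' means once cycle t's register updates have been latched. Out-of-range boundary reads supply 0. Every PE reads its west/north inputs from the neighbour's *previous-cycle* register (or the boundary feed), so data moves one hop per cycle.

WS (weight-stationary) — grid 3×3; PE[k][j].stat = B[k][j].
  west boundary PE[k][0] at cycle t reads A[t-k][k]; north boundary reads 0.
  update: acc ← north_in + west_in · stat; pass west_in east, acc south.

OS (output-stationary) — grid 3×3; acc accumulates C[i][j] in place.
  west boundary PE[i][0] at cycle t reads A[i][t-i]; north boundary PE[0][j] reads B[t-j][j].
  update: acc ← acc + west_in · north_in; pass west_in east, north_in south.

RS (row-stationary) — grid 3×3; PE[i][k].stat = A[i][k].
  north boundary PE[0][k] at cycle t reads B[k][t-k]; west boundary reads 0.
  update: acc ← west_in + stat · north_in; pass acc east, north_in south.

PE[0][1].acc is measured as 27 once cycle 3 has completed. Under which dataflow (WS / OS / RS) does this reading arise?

dataflow = WS

WS (3×3 grid), PE[0][1]:
  [0] (0,1) acc=0 (h:0 v:0)
  [1] (0,1) acc=18 (h:6 v:18)
  [2] (0,1) acc=21 (h:7 v:21)
  [3] (0,1) acc=27 (h:9 v:27)
OS (3×3 grid), PE[0][1]:
  [0] (0,1) acc=0 (h:0 v:0)
  [1] (0,1) acc=18 (h:6 v:3)
  [2] (0,1) acc=46 (h:7 v:4)
  [3] (0,1) acc=95 (h:7 v:7)
RS (3×3 grid), PE[0][1]:
  [0] (0,1) acc=0 (h:0 v:0)
  [1] (0,1) acc=97 (h:97 v:7)
  [2] (0,1) acc=46 (h:46 v:4)
  [3] (0,1) acc=32 (h:32 v:2)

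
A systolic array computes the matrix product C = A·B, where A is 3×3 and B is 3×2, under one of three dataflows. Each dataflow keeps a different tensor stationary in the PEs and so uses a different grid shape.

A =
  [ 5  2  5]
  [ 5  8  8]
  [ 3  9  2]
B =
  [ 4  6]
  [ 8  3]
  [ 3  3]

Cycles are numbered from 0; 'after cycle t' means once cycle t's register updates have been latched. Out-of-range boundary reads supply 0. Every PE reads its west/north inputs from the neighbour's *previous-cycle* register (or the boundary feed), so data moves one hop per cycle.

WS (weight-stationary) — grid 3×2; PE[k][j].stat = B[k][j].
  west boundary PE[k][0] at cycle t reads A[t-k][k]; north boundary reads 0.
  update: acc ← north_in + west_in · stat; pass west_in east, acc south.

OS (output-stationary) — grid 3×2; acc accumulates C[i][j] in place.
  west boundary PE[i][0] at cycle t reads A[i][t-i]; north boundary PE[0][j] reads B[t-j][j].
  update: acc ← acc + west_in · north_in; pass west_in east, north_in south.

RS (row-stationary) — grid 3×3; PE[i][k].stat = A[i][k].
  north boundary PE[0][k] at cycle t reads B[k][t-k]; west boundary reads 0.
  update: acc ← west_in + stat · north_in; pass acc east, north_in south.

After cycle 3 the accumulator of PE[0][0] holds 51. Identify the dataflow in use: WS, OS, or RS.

Under WS (3×2), PE[0][0]:
  cycle 0: PE[0][0] → acc 20, east 5, south 20
  cycle 1: PE[0][0] → acc 20, east 5, south 20
  cycle 2: PE[0][0] → acc 12, east 3, south 12
  cycle 3: PE[0][0] → acc 0, east 0, south 0
Under OS (3×2), PE[0][0]:
  cycle 0: PE[0][0] → acc 20, east 5, south 4
  cycle 1: PE[0][0] → acc 36, east 2, south 8
  cycle 2: PE[0][0] → acc 51, east 5, south 3
  cycle 3: PE[0][0] → acc 51, east 0, south 0
Under RS (3×3), PE[0][0]:
  cycle 0: PE[0][0] → acc 20, east 20, south 4
  cycle 1: PE[0][0] → acc 30, east 30, south 6
  cycle 2: PE[0][0] → acc 0, east 0, south 0
  cycle 3: PE[0][0] → acc 0, east 0, south 0

dataflow = OS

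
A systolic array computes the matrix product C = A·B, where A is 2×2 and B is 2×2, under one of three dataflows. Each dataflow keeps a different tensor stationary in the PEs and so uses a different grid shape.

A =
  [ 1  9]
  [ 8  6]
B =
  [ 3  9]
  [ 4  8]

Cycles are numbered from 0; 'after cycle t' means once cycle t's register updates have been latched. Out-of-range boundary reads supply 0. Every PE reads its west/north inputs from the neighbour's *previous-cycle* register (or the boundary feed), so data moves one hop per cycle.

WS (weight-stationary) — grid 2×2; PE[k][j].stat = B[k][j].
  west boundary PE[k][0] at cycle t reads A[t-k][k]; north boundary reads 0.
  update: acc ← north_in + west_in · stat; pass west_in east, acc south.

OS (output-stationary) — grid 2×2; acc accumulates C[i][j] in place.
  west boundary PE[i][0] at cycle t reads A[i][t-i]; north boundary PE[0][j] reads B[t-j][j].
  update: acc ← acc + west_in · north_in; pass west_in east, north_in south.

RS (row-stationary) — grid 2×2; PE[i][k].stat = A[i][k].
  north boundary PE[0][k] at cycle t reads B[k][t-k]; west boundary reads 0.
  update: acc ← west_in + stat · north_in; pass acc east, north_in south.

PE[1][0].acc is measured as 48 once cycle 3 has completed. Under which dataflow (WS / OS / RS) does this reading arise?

Under WS (2×2), PE[1][0]:
  c0 r1c0: 0 / 0 / 0
  c1 r1c0: 39 / 9 / 39
  c2 r1c0: 48 / 6 / 48
  c3 r1c0: 0 / 0 / 0
Under OS (2×2), PE[1][0]:
  c0 r1c0: 0 / 0 / 0
  c1 r1c0: 24 / 8 / 3
  c2 r1c0: 48 / 6 / 4
  c3 r1c0: 48 / 0 / 0
Under RS (2×2), PE[1][0]:
  c0 r1c0: 0 / 0 / 0
  c1 r1c0: 24 / 24 / 3
  c2 r1c0: 72 / 72 / 9
  c3 r1c0: 0 / 0 / 0

dataflow = OS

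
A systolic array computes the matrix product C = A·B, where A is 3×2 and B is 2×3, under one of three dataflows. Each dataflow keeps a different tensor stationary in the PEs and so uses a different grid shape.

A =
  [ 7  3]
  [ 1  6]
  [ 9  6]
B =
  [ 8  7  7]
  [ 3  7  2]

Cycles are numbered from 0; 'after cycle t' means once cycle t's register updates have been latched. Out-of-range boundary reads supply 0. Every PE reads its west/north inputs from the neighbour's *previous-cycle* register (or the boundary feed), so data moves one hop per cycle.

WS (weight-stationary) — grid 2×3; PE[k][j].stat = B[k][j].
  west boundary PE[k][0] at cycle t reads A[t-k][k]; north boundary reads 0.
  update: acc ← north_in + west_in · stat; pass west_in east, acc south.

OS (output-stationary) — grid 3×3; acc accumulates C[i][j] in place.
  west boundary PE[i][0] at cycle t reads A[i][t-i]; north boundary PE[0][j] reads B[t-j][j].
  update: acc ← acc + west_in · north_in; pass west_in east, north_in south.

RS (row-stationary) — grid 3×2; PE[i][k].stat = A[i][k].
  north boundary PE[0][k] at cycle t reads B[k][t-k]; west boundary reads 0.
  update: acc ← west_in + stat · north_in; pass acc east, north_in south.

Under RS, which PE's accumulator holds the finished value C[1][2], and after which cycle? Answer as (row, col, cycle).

RS — PE[1][1] is where C[1][2] collects:
  c0 r1c1: 0 / 0 / 0
  c1 r1c1: 0 / 0 / 0
  c2 r1c1: 26 / 26 / 3
  c3 r1c1: 49 / 49 / 7
  c4 r1c1: 19 / 19 / 2

(row, col, cycle) = (1, 1, 4)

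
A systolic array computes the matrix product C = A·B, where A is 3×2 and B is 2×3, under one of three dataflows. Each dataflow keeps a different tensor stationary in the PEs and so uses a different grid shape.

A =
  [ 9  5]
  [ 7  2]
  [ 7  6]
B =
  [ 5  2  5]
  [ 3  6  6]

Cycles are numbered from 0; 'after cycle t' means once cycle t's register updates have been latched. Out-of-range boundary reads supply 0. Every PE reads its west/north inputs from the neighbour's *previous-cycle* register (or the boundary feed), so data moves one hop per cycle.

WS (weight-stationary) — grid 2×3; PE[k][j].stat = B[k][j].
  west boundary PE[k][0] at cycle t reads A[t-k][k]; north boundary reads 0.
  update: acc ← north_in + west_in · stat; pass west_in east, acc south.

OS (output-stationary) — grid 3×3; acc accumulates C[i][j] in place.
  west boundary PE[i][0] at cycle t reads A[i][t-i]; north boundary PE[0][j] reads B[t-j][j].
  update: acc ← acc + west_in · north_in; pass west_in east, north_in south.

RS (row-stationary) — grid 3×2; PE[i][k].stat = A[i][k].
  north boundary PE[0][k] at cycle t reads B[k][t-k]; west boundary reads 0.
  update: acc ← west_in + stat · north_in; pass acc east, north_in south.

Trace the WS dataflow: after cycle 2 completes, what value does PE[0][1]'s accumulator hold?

PE[0][1].acc = 14

WS on a 2×3 grid — tracing PE[0][1] and its feeders:
  @0  [0,0]  acc 45  |  →9  ↓45
  @0  [0,1]  acc 0  |  →0  ↓0
  @1  [0,0]  acc 35  |  →7  ↓35
  @1  [0,1]  acc 18  |  →9  ↓18
  @2  [0,0]  acc 35  |  →7  ↓35
  @2  [0,1]  acc 14  |  →7  ↓14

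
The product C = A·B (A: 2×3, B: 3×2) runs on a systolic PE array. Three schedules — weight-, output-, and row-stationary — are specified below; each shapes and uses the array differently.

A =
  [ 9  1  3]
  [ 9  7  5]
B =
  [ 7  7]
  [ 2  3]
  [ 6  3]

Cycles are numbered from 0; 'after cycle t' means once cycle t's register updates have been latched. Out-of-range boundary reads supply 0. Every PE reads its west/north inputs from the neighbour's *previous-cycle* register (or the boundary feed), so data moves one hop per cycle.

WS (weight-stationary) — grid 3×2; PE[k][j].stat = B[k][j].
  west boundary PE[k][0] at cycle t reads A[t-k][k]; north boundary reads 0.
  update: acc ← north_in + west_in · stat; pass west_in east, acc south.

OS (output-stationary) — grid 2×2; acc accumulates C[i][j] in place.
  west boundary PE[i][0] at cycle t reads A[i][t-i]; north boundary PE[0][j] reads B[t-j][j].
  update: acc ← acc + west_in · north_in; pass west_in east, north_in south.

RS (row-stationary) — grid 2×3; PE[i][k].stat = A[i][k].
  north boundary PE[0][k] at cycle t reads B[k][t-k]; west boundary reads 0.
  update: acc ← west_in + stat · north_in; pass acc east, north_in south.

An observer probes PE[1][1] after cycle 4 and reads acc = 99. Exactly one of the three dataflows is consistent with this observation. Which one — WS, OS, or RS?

dataflow = OS

WS [3×2] PE[1][1] across cycles:
  cycle 0: PE[1][1] → acc 0, east 0, south 0
  cycle 1: PE[1][1] → acc 0, east 0, south 0
  cycle 2: PE[1][1] → acc 66, east 1, south 66
  cycle 3: PE[1][1] → acc 84, east 7, south 84
  cycle 4: PE[1][1] → acc 0, east 0, south 0
OS [2×2] PE[1][1] across cycles:
  cycle 0: PE[1][1] → acc 0, east 0, south 0
  cycle 1: PE[1][1] → acc 0, east 0, south 0
  cycle 2: PE[1][1] → acc 63, east 9, south 7
  cycle 3: PE[1][1] → acc 84, east 7, south 3
  cycle 4: PE[1][1] → acc 99, east 5, south 3
RS [2×3] PE[1][1] across cycles:
  cycle 0: PE[1][1] → acc 0, east 0, south 0
  cycle 1: PE[1][1] → acc 0, east 0, south 0
  cycle 2: PE[1][1] → acc 77, east 77, south 2
  cycle 3: PE[1][1] → acc 84, east 84, south 3
  cycle 4: PE[1][1] → acc 0, east 0, south 0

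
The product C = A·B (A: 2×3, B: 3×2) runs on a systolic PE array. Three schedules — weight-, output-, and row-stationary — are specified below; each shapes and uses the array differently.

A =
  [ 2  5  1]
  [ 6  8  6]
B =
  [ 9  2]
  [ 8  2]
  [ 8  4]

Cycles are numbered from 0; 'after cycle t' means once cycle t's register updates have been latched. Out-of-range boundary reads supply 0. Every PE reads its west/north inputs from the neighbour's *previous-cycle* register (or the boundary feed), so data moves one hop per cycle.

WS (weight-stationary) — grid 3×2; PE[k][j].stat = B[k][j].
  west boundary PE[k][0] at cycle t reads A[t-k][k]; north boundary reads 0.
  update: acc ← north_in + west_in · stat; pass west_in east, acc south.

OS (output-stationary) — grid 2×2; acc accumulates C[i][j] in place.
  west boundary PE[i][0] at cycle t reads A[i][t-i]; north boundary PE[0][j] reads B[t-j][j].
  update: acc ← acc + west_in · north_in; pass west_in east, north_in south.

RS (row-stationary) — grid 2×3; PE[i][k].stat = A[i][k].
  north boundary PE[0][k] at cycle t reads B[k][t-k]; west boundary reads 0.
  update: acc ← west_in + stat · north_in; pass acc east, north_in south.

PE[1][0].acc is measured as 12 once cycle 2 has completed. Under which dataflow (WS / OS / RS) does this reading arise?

— WS: 3×2; PE[1][0] trace:
  0: (1,0).acc=0  regs=<0,0>
  1: (1,0).acc=58  regs=<5,58>
  2: (1,0).acc=118  regs=<8,118>
— OS: 2×2; PE[1][0] trace:
  0: (1,0).acc=0  regs=<0,0>
  1: (1,0).acc=54  regs=<6,9>
  2: (1,0).acc=118  regs=<8,8>
— RS: 2×3; PE[1][0] trace:
  0: (1,0).acc=0  regs=<0,0>
  1: (1,0).acc=54  regs=<54,9>
  2: (1,0).acc=12  regs=<12,2>

dataflow = RS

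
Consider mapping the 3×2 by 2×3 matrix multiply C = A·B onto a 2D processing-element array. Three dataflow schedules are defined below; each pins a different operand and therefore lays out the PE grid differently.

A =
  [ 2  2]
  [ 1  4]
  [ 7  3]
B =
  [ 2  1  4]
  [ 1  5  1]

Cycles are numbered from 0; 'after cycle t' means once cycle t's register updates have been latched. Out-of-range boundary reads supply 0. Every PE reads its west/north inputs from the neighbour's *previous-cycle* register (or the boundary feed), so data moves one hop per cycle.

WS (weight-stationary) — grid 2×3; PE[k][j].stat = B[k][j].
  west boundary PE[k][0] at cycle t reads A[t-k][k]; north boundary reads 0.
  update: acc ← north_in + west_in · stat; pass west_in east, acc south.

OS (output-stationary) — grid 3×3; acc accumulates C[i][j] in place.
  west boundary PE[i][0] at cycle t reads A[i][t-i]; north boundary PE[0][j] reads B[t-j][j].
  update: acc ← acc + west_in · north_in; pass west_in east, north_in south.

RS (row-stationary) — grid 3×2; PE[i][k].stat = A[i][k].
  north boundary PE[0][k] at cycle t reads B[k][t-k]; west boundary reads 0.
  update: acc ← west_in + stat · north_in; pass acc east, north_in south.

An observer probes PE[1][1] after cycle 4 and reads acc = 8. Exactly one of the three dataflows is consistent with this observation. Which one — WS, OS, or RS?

dataflow = RS

— WS: 2×3; PE[1][1] trace:
  t=0 PE[1][1]: acc=0 h=0 v=0
  t=1 PE[1][1]: acc=0 h=0 v=0
  t=2 PE[1][1]: acc=12 h=2 v=12
  t=3 PE[1][1]: acc=21 h=4 v=21
  t=4 PE[1][1]: acc=22 h=3 v=22
— OS: 3×3; PE[1][1] trace:
  t=0 PE[1][1]: acc=0 h=0 v=0
  t=1 PE[1][1]: acc=0 h=0 v=0
  t=2 PE[1][1]: acc=1 h=1 v=1
  t=3 PE[1][1]: acc=21 h=4 v=5
  t=4 PE[1][1]: acc=21 h=0 v=0
— RS: 3×2; PE[1][1] trace:
  t=0 PE[1][1]: acc=0 h=0 v=0
  t=1 PE[1][1]: acc=0 h=0 v=0
  t=2 PE[1][1]: acc=6 h=6 v=1
  t=3 PE[1][1]: acc=21 h=21 v=5
  t=4 PE[1][1]: acc=8 h=8 v=1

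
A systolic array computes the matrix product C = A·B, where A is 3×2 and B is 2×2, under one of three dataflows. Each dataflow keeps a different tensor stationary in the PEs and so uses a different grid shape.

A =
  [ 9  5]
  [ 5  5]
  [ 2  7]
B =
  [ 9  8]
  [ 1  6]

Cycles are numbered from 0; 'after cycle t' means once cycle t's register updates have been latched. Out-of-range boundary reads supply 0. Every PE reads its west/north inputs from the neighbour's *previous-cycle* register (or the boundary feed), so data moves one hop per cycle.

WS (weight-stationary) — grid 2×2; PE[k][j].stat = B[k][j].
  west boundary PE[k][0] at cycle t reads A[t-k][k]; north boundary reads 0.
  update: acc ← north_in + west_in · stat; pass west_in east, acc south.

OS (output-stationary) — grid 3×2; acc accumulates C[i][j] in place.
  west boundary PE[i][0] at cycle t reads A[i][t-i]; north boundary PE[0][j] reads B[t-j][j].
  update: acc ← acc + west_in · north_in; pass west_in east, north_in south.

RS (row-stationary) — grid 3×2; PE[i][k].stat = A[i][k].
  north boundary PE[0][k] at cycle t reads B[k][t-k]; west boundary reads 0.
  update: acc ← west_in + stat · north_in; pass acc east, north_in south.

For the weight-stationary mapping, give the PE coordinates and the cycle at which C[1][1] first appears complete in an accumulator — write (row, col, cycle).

(row, col, cycle) = (1, 1, 3)

Under WS, C[1][1] lands at PE[1][1]:
  step 0 · PE1,1: acc=0; fwd→0 fwd↓0
  step 1 · PE1,1: acc=0; fwd→0 fwd↓0
  step 2 · PE1,1: acc=102; fwd→5 fwd↓102
  step 3 · PE1,1: acc=70; fwd→5 fwd↓70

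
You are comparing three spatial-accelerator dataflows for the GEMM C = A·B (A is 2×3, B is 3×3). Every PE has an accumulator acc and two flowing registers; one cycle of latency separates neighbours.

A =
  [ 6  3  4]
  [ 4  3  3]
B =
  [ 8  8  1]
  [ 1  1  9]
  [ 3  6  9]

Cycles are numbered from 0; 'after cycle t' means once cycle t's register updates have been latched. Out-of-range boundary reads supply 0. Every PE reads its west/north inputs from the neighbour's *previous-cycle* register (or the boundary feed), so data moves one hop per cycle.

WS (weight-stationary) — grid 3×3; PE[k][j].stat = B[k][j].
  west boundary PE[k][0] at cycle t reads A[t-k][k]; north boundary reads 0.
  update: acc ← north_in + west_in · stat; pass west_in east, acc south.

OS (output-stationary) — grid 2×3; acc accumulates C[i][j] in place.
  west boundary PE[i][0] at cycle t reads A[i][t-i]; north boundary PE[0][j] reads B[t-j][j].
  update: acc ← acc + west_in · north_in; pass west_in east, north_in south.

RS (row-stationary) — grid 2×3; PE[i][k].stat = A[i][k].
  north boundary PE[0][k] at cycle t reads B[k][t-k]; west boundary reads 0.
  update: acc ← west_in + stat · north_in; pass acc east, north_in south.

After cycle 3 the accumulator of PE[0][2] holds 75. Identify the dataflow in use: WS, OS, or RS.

— WS: 3×3; PE[0][2] trace:
  0: (0,2).acc=0  regs=<0,0>
  1: (0,2).acc=0  regs=<0,0>
  2: (0,2).acc=6  regs=<6,6>
  3: (0,2).acc=4  regs=<4,4>
— OS: 2×3; PE[0][2] trace:
  0: (0,2).acc=0  regs=<0,0>
  1: (0,2).acc=0  regs=<0,0>
  2: (0,2).acc=6  regs=<6,1>
  3: (0,2).acc=33  regs=<3,9>
— RS: 2×3; PE[0][2] trace:
  0: (0,2).acc=0  regs=<0,0>
  1: (0,2).acc=0  regs=<0,0>
  2: (0,2).acc=63  regs=<63,3>
  3: (0,2).acc=75  regs=<75,6>

dataflow = RS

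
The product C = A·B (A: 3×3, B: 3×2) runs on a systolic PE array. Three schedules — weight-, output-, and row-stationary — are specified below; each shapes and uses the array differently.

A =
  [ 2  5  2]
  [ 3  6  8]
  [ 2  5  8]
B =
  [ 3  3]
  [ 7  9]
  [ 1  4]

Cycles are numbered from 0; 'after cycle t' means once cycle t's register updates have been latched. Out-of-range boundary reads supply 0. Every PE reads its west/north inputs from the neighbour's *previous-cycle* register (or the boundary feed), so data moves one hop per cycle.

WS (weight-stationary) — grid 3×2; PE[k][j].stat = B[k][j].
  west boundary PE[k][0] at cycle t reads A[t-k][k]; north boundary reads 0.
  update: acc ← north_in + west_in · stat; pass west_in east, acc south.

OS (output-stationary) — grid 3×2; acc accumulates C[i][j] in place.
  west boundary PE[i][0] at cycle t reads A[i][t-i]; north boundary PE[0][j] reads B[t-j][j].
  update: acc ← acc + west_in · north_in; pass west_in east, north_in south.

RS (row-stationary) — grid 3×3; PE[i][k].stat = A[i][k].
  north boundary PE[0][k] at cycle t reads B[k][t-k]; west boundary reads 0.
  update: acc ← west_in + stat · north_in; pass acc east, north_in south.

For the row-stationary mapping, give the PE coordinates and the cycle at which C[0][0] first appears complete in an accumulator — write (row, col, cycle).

Under RS, C[0][0] lands at PE[0][2]:
  0: (0,2).acc=0  regs=<0,0>
  1: (0,2).acc=0  regs=<0,0>
  2: (0,2).acc=43  regs=<43,1>

(row, col, cycle) = (0, 2, 2)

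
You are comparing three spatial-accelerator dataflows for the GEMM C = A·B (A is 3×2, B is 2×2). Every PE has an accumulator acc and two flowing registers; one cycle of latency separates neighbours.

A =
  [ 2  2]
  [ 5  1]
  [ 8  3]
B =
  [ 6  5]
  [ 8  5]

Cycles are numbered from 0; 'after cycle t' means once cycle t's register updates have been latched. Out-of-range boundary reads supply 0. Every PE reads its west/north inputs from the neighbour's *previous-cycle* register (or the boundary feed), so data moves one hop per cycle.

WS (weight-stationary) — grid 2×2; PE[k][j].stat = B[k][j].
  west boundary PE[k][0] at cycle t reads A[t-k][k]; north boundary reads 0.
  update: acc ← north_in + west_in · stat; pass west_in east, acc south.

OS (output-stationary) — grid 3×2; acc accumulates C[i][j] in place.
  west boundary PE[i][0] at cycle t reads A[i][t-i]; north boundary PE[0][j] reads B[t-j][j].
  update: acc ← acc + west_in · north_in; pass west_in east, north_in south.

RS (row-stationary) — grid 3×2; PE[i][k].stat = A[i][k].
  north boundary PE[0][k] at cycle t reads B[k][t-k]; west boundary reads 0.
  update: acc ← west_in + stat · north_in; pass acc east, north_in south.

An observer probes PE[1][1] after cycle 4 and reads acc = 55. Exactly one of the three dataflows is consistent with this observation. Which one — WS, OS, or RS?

WS [2×2] PE[1][1] across cycles:
  step 0 · PE1,1: acc=0; fwd→0 fwd↓0
  step 1 · PE1,1: acc=0; fwd→0 fwd↓0
  step 2 · PE1,1: acc=20; fwd→2 fwd↓20
  step 3 · PE1,1: acc=30; fwd→1 fwd↓30
  step 4 · PE1,1: acc=55; fwd→3 fwd↓55
OS [3×2] PE[1][1] across cycles:
  step 0 · PE1,1: acc=0; fwd→0 fwd↓0
  step 1 · PE1,1: acc=0; fwd→0 fwd↓0
  step 2 · PE1,1: acc=25; fwd→5 fwd↓5
  step 3 · PE1,1: acc=30; fwd→1 fwd↓5
  step 4 · PE1,1: acc=30; fwd→0 fwd↓0
RS [3×2] PE[1][1] across cycles:
  step 0 · PE1,1: acc=0; fwd→0 fwd↓0
  step 1 · PE1,1: acc=0; fwd→0 fwd↓0
  step 2 · PE1,1: acc=38; fwd→38 fwd↓8
  step 3 · PE1,1: acc=30; fwd→30 fwd↓5
  step 4 · PE1,1: acc=0; fwd→0 fwd↓0

dataflow = WS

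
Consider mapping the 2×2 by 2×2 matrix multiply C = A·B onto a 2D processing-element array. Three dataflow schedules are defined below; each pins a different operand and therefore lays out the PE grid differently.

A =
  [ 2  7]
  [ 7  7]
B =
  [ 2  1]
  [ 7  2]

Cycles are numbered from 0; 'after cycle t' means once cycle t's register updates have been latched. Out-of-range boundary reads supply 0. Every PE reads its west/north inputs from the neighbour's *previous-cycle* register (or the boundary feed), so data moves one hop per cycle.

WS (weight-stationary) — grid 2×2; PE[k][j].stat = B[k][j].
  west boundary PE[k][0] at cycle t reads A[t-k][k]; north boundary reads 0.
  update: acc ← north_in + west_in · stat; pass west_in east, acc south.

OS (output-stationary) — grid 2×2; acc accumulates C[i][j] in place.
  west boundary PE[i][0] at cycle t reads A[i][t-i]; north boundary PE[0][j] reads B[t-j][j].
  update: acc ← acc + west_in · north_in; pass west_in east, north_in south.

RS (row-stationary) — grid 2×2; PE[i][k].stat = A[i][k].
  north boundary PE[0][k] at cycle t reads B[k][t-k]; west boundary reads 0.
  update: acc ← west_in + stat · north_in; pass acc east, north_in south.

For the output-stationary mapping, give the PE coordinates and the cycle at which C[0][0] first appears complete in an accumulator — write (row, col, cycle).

(row, col, cycle) = (0, 0, 1)

OS: C[0][0] accumulates in PE[0][0]:
  cycle 0: PE[0][0] → acc 4, east 2, south 2
  cycle 1: PE[0][0] → acc 53, east 7, south 7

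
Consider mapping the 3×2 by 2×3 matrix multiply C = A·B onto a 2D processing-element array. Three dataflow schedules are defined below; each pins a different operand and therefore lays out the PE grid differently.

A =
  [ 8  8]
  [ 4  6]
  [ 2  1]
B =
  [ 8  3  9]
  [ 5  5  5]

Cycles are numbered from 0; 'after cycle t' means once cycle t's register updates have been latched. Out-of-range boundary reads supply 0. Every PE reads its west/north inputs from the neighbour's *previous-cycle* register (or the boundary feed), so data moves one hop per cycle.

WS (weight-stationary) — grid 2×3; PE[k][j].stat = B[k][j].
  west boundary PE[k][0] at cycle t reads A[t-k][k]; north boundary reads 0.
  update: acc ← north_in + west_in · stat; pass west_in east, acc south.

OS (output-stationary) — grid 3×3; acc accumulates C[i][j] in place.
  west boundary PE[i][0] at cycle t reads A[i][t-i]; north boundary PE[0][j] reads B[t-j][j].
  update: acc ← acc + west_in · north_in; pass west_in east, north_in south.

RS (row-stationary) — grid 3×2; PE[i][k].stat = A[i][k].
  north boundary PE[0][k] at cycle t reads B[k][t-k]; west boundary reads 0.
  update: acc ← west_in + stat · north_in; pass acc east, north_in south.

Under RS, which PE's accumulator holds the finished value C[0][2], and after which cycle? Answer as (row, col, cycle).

Under RS, C[0][2] lands at PE[0][1]:
  c0 r0c1: 0 / 0 / 0
  c1 r0c1: 104 / 104 / 5
  c2 r0c1: 64 / 64 / 5
  c3 r0c1: 112 / 112 / 5

(row, col, cycle) = (0, 1, 3)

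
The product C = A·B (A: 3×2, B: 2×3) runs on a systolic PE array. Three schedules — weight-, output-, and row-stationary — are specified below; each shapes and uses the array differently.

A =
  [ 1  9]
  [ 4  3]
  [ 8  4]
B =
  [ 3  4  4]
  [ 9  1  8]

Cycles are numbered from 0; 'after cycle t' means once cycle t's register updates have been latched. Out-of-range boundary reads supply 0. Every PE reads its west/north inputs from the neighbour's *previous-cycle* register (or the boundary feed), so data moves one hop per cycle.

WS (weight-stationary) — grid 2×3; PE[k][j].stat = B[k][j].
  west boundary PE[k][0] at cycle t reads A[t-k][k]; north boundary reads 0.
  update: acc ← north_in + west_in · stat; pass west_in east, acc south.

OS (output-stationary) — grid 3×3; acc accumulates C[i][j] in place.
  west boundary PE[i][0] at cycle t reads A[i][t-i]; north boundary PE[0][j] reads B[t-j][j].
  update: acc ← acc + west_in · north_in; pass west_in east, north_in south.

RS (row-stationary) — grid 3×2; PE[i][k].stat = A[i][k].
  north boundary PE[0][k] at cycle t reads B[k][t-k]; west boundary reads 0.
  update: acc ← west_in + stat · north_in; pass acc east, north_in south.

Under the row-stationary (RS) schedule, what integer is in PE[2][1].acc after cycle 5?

RS on a 3×2 grid — tracing PE[2][1] and its feeders:
  0: (1,1).acc=0  regs=<0,0>
  0: (2,0).acc=0  regs=<0,0>
  0: (2,1).acc=0  regs=<0,0>
  1: (1,1).acc=0  regs=<0,0>
  1: (2,0).acc=0  regs=<0,0>
  1: (2,1).acc=0  regs=<0,0>
  2: (1,1).acc=39  regs=<39,9>
  2: (2,0).acc=24  regs=<24,3>
  2: (2,1).acc=0  regs=<0,0>
  3: (1,1).acc=19  regs=<19,1>
  3: (2,0).acc=32  regs=<32,4>
  3: (2,1).acc=60  regs=<60,9>
  4: (1,1).acc=40  regs=<40,8>
  4: (2,0).acc=32  regs=<32,4>
  4: (2,1).acc=36  regs=<36,1>
  5: (1,1).acc=0  regs=<0,0>
  5: (2,0).acc=0  regs=<0,0>
  5: (2,1).acc=64  regs=<64,8>

PE[2][1].acc = 64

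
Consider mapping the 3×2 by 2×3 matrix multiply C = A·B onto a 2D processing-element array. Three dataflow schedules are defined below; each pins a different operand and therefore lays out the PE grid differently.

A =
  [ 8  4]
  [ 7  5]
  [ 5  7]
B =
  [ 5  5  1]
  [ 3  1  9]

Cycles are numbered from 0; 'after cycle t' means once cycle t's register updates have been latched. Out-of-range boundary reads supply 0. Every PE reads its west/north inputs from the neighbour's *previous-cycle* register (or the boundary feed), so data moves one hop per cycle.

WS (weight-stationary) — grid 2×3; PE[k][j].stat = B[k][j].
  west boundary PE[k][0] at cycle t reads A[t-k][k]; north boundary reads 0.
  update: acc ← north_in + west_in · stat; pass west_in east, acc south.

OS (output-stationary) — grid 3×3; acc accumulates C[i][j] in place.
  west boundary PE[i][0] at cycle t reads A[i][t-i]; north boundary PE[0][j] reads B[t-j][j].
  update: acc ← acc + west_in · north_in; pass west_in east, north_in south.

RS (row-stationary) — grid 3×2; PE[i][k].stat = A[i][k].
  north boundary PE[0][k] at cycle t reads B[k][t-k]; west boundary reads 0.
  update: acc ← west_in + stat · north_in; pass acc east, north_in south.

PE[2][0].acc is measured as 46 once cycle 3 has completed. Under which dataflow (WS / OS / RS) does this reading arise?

— WS: 2×3 array has no PE[2][0].
Under OS (3×3), PE[2][0]:
  0: (2,0).acc=0  regs=<0,0>
  1: (2,0).acc=0  regs=<0,0>
  2: (2,0).acc=25  regs=<5,5>
  3: (2,0).acc=46  regs=<7,3>
Under RS (3×2), PE[2][0]:
  0: (2,0).acc=0  regs=<0,0>
  1: (2,0).acc=0  regs=<0,0>
  2: (2,0).acc=25  regs=<25,5>
  3: (2,0).acc=25  regs=<25,5>

dataflow = OS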